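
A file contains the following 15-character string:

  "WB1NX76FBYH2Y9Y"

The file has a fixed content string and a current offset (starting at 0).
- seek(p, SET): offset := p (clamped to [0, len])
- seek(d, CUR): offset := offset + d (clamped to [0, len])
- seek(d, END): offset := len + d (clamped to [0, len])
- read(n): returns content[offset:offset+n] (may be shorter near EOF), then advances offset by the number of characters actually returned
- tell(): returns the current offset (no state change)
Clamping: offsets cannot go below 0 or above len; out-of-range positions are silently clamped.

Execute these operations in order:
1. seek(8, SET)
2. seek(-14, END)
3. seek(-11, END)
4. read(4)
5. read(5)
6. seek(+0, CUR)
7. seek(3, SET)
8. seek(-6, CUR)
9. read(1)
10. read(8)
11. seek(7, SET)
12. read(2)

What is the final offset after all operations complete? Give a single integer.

Answer: 9

Derivation:
After 1 (seek(8, SET)): offset=8
After 2 (seek(-14, END)): offset=1
After 3 (seek(-11, END)): offset=4
After 4 (read(4)): returned 'X76F', offset=8
After 5 (read(5)): returned 'BYH2Y', offset=13
After 6 (seek(+0, CUR)): offset=13
After 7 (seek(3, SET)): offset=3
After 8 (seek(-6, CUR)): offset=0
After 9 (read(1)): returned 'W', offset=1
After 10 (read(8)): returned 'B1NX76FB', offset=9
After 11 (seek(7, SET)): offset=7
After 12 (read(2)): returned 'FB', offset=9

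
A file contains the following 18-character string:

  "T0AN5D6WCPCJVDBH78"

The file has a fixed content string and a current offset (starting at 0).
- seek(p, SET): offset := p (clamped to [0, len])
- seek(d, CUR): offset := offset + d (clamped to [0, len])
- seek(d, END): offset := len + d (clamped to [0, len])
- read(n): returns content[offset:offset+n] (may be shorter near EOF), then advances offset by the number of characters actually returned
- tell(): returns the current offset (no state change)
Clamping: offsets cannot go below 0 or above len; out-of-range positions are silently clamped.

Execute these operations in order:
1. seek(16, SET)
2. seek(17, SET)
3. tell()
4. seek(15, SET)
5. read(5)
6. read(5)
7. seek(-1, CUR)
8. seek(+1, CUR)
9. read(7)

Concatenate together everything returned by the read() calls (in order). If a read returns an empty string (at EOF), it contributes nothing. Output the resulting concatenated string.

After 1 (seek(16, SET)): offset=16
After 2 (seek(17, SET)): offset=17
After 3 (tell()): offset=17
After 4 (seek(15, SET)): offset=15
After 5 (read(5)): returned 'H78', offset=18
After 6 (read(5)): returned '', offset=18
After 7 (seek(-1, CUR)): offset=17
After 8 (seek(+1, CUR)): offset=18
After 9 (read(7)): returned '', offset=18

Answer: H78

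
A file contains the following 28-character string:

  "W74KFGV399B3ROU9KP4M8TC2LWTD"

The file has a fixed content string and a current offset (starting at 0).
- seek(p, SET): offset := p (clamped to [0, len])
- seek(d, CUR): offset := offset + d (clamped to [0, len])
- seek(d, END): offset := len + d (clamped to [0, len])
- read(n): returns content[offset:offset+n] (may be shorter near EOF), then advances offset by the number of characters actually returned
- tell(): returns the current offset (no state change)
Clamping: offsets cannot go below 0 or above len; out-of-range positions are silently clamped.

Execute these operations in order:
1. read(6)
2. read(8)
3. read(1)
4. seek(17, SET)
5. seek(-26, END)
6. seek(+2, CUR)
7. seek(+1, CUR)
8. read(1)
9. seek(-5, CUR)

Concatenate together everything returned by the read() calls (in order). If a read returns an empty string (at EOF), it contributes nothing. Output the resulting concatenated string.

After 1 (read(6)): returned 'W74KFG', offset=6
After 2 (read(8)): returned 'V399B3RO', offset=14
After 3 (read(1)): returned 'U', offset=15
After 4 (seek(17, SET)): offset=17
After 5 (seek(-26, END)): offset=2
After 6 (seek(+2, CUR)): offset=4
After 7 (seek(+1, CUR)): offset=5
After 8 (read(1)): returned 'G', offset=6
After 9 (seek(-5, CUR)): offset=1

Answer: W74KFGV399B3ROUG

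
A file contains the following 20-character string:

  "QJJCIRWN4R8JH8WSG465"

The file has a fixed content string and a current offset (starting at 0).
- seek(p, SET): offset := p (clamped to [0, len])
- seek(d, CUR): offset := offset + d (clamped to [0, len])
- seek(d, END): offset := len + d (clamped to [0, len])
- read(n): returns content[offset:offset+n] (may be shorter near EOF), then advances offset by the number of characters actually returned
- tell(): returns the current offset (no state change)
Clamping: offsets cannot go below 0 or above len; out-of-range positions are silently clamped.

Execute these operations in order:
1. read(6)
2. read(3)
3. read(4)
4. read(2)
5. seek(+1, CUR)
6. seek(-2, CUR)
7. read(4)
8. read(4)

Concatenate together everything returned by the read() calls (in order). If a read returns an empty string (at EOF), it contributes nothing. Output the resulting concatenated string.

Answer: QJJCIRWN4R8JH8WWSG465

Derivation:
After 1 (read(6)): returned 'QJJCIR', offset=6
After 2 (read(3)): returned 'WN4', offset=9
After 3 (read(4)): returned 'R8JH', offset=13
After 4 (read(2)): returned '8W', offset=15
After 5 (seek(+1, CUR)): offset=16
After 6 (seek(-2, CUR)): offset=14
After 7 (read(4)): returned 'WSG4', offset=18
After 8 (read(4)): returned '65', offset=20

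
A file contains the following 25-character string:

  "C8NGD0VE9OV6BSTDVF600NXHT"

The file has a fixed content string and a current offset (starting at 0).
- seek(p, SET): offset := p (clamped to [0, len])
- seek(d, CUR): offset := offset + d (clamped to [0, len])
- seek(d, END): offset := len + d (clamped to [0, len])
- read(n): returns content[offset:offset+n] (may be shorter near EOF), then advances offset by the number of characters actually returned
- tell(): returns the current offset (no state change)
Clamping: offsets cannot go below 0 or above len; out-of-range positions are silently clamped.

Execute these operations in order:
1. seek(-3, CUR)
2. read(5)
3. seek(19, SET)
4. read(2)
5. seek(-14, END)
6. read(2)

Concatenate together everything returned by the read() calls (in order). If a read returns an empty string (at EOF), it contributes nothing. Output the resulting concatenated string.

Answer: C8NGD006B

Derivation:
After 1 (seek(-3, CUR)): offset=0
After 2 (read(5)): returned 'C8NGD', offset=5
After 3 (seek(19, SET)): offset=19
After 4 (read(2)): returned '00', offset=21
After 5 (seek(-14, END)): offset=11
After 6 (read(2)): returned '6B', offset=13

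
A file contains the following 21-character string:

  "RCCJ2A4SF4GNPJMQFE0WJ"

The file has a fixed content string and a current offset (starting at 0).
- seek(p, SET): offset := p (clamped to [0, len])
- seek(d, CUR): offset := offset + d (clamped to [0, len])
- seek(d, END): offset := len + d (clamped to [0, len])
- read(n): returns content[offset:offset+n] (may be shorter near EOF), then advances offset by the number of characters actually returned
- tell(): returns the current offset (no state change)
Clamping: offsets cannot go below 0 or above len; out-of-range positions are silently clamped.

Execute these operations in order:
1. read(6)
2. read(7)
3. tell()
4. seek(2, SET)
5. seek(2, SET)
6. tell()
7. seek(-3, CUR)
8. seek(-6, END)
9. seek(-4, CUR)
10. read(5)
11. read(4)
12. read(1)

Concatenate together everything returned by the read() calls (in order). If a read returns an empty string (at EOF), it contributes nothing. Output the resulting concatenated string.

After 1 (read(6)): returned 'RCCJ2A', offset=6
After 2 (read(7)): returned '4SF4GNP', offset=13
After 3 (tell()): offset=13
After 4 (seek(2, SET)): offset=2
After 5 (seek(2, SET)): offset=2
After 6 (tell()): offset=2
After 7 (seek(-3, CUR)): offset=0
After 8 (seek(-6, END)): offset=15
After 9 (seek(-4, CUR)): offset=11
After 10 (read(5)): returned 'NPJMQ', offset=16
After 11 (read(4)): returned 'FE0W', offset=20
After 12 (read(1)): returned 'J', offset=21

Answer: RCCJ2A4SF4GNPNPJMQFE0WJ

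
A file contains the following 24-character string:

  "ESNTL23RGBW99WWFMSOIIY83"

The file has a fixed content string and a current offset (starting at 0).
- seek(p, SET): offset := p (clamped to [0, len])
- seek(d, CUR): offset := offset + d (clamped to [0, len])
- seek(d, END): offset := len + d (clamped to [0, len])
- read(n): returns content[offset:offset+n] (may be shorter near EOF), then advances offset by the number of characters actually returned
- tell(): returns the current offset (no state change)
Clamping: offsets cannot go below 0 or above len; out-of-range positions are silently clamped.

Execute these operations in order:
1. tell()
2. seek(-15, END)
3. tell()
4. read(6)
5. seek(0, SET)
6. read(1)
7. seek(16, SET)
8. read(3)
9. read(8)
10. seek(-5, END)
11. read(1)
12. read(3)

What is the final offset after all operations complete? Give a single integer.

After 1 (tell()): offset=0
After 2 (seek(-15, END)): offset=9
After 3 (tell()): offset=9
After 4 (read(6)): returned 'BW99WW', offset=15
After 5 (seek(0, SET)): offset=0
After 6 (read(1)): returned 'E', offset=1
After 7 (seek(16, SET)): offset=16
After 8 (read(3)): returned 'MSO', offset=19
After 9 (read(8)): returned 'IIY83', offset=24
After 10 (seek(-5, END)): offset=19
After 11 (read(1)): returned 'I', offset=20
After 12 (read(3)): returned 'IY8', offset=23

Answer: 23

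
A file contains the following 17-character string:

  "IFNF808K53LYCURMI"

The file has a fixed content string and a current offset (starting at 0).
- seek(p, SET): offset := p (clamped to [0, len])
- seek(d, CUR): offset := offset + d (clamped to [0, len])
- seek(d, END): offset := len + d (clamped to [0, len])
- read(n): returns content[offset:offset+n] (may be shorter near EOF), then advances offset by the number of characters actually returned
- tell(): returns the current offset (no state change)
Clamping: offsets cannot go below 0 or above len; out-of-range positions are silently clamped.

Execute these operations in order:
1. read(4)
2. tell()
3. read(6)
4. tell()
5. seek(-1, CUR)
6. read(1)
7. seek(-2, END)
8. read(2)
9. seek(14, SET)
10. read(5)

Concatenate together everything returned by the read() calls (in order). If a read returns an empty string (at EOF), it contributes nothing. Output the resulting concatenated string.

Answer: IFNF808K533MIRMI

Derivation:
After 1 (read(4)): returned 'IFNF', offset=4
After 2 (tell()): offset=4
After 3 (read(6)): returned '808K53', offset=10
After 4 (tell()): offset=10
After 5 (seek(-1, CUR)): offset=9
After 6 (read(1)): returned '3', offset=10
After 7 (seek(-2, END)): offset=15
After 8 (read(2)): returned 'MI', offset=17
After 9 (seek(14, SET)): offset=14
After 10 (read(5)): returned 'RMI', offset=17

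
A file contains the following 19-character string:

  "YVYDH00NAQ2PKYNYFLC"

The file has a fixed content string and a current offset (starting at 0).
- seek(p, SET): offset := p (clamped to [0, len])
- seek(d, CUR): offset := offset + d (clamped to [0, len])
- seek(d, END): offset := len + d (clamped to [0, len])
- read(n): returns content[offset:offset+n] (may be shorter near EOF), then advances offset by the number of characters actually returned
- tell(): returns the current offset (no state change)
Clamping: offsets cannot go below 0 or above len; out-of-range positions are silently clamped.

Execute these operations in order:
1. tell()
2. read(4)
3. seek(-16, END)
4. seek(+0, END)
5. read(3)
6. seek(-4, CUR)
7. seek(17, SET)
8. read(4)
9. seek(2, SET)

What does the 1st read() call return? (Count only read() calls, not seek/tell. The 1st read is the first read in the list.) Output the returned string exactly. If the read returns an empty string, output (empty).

Answer: YVYD

Derivation:
After 1 (tell()): offset=0
After 2 (read(4)): returned 'YVYD', offset=4
After 3 (seek(-16, END)): offset=3
After 4 (seek(+0, END)): offset=19
After 5 (read(3)): returned '', offset=19
After 6 (seek(-4, CUR)): offset=15
After 7 (seek(17, SET)): offset=17
After 8 (read(4)): returned 'LC', offset=19
After 9 (seek(2, SET)): offset=2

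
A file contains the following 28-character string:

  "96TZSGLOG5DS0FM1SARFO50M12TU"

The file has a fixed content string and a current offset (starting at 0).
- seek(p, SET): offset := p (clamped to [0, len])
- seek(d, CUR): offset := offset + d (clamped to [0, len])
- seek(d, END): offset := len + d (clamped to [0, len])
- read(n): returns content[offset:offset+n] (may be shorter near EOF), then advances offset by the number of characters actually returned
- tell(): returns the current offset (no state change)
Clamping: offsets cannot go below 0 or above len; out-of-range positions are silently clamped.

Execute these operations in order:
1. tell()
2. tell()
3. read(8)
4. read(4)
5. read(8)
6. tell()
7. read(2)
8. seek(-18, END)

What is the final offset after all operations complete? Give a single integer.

Answer: 10

Derivation:
After 1 (tell()): offset=0
After 2 (tell()): offset=0
After 3 (read(8)): returned '96TZSGLO', offset=8
After 4 (read(4)): returned 'G5DS', offset=12
After 5 (read(8)): returned '0FM1SARF', offset=20
After 6 (tell()): offset=20
After 7 (read(2)): returned 'O5', offset=22
After 8 (seek(-18, END)): offset=10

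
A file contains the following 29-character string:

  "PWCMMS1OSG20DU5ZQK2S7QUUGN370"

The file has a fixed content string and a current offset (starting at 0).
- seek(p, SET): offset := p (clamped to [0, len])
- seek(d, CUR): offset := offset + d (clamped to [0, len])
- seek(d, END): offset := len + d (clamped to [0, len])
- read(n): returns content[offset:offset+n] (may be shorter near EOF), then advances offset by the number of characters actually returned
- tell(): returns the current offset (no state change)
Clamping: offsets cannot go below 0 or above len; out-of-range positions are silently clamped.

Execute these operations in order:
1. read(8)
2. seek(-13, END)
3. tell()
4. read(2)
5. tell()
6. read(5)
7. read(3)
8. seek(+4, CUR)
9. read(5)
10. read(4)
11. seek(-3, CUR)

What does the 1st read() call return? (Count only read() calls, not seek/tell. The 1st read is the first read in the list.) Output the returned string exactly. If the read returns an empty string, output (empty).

After 1 (read(8)): returned 'PWCMMS1O', offset=8
After 2 (seek(-13, END)): offset=16
After 3 (tell()): offset=16
After 4 (read(2)): returned 'QK', offset=18
After 5 (tell()): offset=18
After 6 (read(5)): returned '2S7QU', offset=23
After 7 (read(3)): returned 'UGN', offset=26
After 8 (seek(+4, CUR)): offset=29
After 9 (read(5)): returned '', offset=29
After 10 (read(4)): returned '', offset=29
After 11 (seek(-3, CUR)): offset=26

Answer: PWCMMS1O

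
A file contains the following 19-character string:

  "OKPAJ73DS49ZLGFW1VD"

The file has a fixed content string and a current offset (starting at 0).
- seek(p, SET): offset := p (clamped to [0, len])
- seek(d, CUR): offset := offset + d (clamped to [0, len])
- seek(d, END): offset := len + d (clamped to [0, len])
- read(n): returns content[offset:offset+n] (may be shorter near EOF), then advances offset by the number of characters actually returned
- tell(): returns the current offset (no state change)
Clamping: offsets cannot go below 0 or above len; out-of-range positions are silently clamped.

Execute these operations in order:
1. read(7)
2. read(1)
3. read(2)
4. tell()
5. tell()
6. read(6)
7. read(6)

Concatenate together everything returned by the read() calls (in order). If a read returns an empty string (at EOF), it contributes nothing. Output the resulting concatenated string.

After 1 (read(7)): returned 'OKPAJ73', offset=7
After 2 (read(1)): returned 'D', offset=8
After 3 (read(2)): returned 'S4', offset=10
After 4 (tell()): offset=10
After 5 (tell()): offset=10
After 6 (read(6)): returned '9ZLGFW', offset=16
After 7 (read(6)): returned '1VD', offset=19

Answer: OKPAJ73DS49ZLGFW1VD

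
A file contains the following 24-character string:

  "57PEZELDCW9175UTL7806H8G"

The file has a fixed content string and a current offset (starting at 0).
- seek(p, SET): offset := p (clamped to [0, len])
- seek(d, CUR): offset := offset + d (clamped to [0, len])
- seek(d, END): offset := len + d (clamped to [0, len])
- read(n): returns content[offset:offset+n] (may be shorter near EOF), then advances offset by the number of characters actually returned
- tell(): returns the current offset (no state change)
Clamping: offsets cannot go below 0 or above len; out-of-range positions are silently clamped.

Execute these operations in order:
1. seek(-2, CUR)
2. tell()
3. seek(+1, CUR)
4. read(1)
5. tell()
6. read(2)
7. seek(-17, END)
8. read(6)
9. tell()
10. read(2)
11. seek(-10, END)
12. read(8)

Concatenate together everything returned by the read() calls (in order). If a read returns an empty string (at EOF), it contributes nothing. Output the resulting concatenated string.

After 1 (seek(-2, CUR)): offset=0
After 2 (tell()): offset=0
After 3 (seek(+1, CUR)): offset=1
After 4 (read(1)): returned '7', offset=2
After 5 (tell()): offset=2
After 6 (read(2)): returned 'PE', offset=4
After 7 (seek(-17, END)): offset=7
After 8 (read(6)): returned 'DCW917', offset=13
After 9 (tell()): offset=13
After 10 (read(2)): returned '5U', offset=15
After 11 (seek(-10, END)): offset=14
After 12 (read(8)): returned 'UTL7806H', offset=22

Answer: 7PEDCW9175UUTL7806H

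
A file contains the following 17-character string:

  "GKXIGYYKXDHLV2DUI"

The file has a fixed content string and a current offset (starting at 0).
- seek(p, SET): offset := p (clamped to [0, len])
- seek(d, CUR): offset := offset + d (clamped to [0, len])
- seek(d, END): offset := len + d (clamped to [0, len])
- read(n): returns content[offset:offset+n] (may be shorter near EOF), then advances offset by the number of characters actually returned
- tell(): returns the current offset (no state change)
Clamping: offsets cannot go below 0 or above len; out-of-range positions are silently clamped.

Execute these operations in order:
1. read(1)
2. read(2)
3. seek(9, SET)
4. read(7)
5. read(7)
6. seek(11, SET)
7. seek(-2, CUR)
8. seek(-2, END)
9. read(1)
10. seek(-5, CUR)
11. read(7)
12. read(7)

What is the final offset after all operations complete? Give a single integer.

After 1 (read(1)): returned 'G', offset=1
After 2 (read(2)): returned 'KX', offset=3
After 3 (seek(9, SET)): offset=9
After 4 (read(7)): returned 'DHLV2DU', offset=16
After 5 (read(7)): returned 'I', offset=17
After 6 (seek(11, SET)): offset=11
After 7 (seek(-2, CUR)): offset=9
After 8 (seek(-2, END)): offset=15
After 9 (read(1)): returned 'U', offset=16
After 10 (seek(-5, CUR)): offset=11
After 11 (read(7)): returned 'LV2DUI', offset=17
After 12 (read(7)): returned '', offset=17

Answer: 17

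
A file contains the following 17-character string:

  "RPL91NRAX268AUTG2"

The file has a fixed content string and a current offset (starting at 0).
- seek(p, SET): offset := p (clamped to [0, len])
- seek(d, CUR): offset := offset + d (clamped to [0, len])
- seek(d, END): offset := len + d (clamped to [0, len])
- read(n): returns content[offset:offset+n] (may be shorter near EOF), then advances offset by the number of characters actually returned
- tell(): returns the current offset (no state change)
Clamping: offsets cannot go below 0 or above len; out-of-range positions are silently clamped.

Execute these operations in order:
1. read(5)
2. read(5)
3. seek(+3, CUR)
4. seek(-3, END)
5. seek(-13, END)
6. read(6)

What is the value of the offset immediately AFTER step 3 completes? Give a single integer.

After 1 (read(5)): returned 'RPL91', offset=5
After 2 (read(5)): returned 'NRAX2', offset=10
After 3 (seek(+3, CUR)): offset=13

Answer: 13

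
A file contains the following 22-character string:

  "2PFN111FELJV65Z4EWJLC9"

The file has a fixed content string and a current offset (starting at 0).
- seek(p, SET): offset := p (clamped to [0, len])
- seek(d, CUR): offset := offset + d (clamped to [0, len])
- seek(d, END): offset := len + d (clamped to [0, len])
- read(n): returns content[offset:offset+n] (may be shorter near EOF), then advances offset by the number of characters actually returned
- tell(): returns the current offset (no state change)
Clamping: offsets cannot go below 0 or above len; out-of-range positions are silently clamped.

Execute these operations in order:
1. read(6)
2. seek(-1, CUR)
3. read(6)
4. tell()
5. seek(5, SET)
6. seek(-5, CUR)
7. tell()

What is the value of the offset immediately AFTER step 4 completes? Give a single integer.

After 1 (read(6)): returned '2PFN11', offset=6
After 2 (seek(-1, CUR)): offset=5
After 3 (read(6)): returned '11FELJ', offset=11
After 4 (tell()): offset=11

Answer: 11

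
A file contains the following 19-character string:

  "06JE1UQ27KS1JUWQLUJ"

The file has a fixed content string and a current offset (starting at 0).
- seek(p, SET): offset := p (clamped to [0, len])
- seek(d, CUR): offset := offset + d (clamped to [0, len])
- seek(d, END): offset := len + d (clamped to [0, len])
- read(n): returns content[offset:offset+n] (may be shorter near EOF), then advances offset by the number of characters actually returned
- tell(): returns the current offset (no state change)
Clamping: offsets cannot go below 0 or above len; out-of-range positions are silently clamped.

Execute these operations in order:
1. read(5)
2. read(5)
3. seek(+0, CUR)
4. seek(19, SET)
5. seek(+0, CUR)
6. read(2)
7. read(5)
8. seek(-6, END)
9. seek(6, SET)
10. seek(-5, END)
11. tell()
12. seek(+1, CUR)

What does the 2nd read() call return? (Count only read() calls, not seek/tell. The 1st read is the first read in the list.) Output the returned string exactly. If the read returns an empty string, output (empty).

After 1 (read(5)): returned '06JE1', offset=5
After 2 (read(5)): returned 'UQ27K', offset=10
After 3 (seek(+0, CUR)): offset=10
After 4 (seek(19, SET)): offset=19
After 5 (seek(+0, CUR)): offset=19
After 6 (read(2)): returned '', offset=19
After 7 (read(5)): returned '', offset=19
After 8 (seek(-6, END)): offset=13
After 9 (seek(6, SET)): offset=6
After 10 (seek(-5, END)): offset=14
After 11 (tell()): offset=14
After 12 (seek(+1, CUR)): offset=15

Answer: UQ27K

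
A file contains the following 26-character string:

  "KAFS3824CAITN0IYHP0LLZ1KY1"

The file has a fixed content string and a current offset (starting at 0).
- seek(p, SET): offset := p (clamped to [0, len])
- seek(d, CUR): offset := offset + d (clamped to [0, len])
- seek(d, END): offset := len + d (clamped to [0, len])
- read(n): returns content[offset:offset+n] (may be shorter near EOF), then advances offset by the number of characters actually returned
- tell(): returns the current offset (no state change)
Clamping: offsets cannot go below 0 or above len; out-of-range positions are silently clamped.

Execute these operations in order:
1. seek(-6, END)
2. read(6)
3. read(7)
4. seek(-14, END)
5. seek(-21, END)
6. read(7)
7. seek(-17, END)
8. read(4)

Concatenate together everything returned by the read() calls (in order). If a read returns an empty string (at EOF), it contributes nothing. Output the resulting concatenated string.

Answer: LZ1KY1824CAITAITN

Derivation:
After 1 (seek(-6, END)): offset=20
After 2 (read(6)): returned 'LZ1KY1', offset=26
After 3 (read(7)): returned '', offset=26
After 4 (seek(-14, END)): offset=12
After 5 (seek(-21, END)): offset=5
After 6 (read(7)): returned '824CAIT', offset=12
After 7 (seek(-17, END)): offset=9
After 8 (read(4)): returned 'AITN', offset=13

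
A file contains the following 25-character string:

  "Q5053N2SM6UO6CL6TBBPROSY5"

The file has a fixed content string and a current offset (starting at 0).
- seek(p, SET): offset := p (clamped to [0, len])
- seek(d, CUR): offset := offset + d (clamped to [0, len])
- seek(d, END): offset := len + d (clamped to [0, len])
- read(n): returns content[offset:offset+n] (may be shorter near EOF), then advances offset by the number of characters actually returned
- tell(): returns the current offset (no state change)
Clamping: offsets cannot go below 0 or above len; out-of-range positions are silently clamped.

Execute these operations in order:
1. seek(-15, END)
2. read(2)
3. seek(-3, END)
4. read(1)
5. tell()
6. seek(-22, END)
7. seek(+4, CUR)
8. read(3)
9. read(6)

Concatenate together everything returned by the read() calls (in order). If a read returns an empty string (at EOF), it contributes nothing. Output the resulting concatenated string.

After 1 (seek(-15, END)): offset=10
After 2 (read(2)): returned 'UO', offset=12
After 3 (seek(-3, END)): offset=22
After 4 (read(1)): returned 'S', offset=23
After 5 (tell()): offset=23
After 6 (seek(-22, END)): offset=3
After 7 (seek(+4, CUR)): offset=7
After 8 (read(3)): returned 'SM6', offset=10
After 9 (read(6)): returned 'UO6CL6', offset=16

Answer: UOSSM6UO6CL6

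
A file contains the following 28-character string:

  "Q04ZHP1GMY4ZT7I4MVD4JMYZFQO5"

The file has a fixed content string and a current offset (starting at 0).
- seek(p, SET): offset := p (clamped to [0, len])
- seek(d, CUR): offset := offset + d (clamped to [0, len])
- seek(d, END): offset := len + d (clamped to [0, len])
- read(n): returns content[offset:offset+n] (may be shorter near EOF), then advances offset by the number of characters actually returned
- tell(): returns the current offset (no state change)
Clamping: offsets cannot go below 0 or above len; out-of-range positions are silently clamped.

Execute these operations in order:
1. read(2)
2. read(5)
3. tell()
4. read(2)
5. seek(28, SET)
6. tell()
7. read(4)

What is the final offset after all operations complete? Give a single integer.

After 1 (read(2)): returned 'Q0', offset=2
After 2 (read(5)): returned '4ZHP1', offset=7
After 3 (tell()): offset=7
After 4 (read(2)): returned 'GM', offset=9
After 5 (seek(28, SET)): offset=28
After 6 (tell()): offset=28
After 7 (read(4)): returned '', offset=28

Answer: 28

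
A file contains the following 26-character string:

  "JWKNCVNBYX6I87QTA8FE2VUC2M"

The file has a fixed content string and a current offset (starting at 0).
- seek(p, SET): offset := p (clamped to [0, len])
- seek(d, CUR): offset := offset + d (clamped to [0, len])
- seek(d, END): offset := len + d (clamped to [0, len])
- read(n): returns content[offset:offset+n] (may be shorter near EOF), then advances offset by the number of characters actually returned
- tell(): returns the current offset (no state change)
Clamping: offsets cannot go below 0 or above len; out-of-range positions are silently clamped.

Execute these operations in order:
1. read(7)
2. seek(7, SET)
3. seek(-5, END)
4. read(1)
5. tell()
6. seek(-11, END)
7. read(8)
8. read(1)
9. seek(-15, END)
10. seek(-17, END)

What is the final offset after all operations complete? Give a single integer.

Answer: 9

Derivation:
After 1 (read(7)): returned 'JWKNCVN', offset=7
After 2 (seek(7, SET)): offset=7
After 3 (seek(-5, END)): offset=21
After 4 (read(1)): returned 'V', offset=22
After 5 (tell()): offset=22
After 6 (seek(-11, END)): offset=15
After 7 (read(8)): returned 'TA8FE2VU', offset=23
After 8 (read(1)): returned 'C', offset=24
After 9 (seek(-15, END)): offset=11
After 10 (seek(-17, END)): offset=9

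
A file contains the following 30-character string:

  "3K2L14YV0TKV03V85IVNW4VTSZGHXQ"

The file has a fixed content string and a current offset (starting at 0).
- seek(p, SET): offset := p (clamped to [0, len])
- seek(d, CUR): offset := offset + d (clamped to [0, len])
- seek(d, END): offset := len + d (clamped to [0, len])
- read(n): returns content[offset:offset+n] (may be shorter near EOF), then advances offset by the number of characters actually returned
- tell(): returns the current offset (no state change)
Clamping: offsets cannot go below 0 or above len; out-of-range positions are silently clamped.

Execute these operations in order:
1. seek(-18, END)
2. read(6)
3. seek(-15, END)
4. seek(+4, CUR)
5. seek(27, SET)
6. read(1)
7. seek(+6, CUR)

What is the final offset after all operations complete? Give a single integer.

Answer: 30

Derivation:
After 1 (seek(-18, END)): offset=12
After 2 (read(6)): returned '03V85I', offset=18
After 3 (seek(-15, END)): offset=15
After 4 (seek(+4, CUR)): offset=19
After 5 (seek(27, SET)): offset=27
After 6 (read(1)): returned 'H', offset=28
After 7 (seek(+6, CUR)): offset=30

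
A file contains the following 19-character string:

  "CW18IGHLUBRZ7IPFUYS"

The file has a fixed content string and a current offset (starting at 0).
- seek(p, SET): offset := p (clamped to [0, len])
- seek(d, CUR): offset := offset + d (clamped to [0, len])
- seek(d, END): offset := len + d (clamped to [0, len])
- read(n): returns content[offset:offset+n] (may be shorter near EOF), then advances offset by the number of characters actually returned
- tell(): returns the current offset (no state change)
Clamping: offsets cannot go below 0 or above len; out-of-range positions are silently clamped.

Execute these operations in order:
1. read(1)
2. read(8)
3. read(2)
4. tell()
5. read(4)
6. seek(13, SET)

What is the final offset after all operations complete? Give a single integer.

Answer: 13

Derivation:
After 1 (read(1)): returned 'C', offset=1
After 2 (read(8)): returned 'W18IGHLU', offset=9
After 3 (read(2)): returned 'BR', offset=11
After 4 (tell()): offset=11
After 5 (read(4)): returned 'Z7IP', offset=15
After 6 (seek(13, SET)): offset=13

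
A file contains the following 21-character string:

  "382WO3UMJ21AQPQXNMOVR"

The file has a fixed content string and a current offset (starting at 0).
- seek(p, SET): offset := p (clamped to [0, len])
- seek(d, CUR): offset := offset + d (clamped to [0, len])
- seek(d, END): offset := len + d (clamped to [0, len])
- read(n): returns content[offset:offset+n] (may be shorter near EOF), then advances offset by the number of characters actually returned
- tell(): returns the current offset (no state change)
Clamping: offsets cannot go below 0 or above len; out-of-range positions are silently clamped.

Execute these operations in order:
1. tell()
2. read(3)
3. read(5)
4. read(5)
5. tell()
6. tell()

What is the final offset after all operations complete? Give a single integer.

Answer: 13

Derivation:
After 1 (tell()): offset=0
After 2 (read(3)): returned '382', offset=3
After 3 (read(5)): returned 'WO3UM', offset=8
After 4 (read(5)): returned 'J21AQ', offset=13
After 5 (tell()): offset=13
After 6 (tell()): offset=13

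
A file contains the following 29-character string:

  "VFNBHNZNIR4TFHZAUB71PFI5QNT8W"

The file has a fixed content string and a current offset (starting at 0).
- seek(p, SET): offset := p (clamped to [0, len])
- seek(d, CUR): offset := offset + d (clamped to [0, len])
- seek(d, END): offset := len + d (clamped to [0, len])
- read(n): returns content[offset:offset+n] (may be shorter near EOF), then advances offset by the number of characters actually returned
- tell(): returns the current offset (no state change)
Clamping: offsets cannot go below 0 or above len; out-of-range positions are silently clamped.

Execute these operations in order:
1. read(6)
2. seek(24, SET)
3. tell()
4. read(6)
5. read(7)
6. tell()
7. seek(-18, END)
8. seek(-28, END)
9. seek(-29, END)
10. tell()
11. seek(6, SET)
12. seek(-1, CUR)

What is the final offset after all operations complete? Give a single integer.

Answer: 5

Derivation:
After 1 (read(6)): returned 'VFNBHN', offset=6
After 2 (seek(24, SET)): offset=24
After 3 (tell()): offset=24
After 4 (read(6)): returned 'QNT8W', offset=29
After 5 (read(7)): returned '', offset=29
After 6 (tell()): offset=29
After 7 (seek(-18, END)): offset=11
After 8 (seek(-28, END)): offset=1
After 9 (seek(-29, END)): offset=0
After 10 (tell()): offset=0
After 11 (seek(6, SET)): offset=6
After 12 (seek(-1, CUR)): offset=5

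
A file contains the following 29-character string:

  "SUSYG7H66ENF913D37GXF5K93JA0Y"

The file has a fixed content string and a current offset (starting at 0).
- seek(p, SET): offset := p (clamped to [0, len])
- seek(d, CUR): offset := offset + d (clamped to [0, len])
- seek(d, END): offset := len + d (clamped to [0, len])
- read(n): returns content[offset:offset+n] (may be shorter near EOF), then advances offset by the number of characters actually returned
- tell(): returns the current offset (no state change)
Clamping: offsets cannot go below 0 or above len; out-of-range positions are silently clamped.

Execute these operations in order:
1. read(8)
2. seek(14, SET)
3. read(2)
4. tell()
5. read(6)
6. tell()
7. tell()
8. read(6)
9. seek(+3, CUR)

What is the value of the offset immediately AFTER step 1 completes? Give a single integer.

Answer: 8

Derivation:
After 1 (read(8)): returned 'SUSYG7H6', offset=8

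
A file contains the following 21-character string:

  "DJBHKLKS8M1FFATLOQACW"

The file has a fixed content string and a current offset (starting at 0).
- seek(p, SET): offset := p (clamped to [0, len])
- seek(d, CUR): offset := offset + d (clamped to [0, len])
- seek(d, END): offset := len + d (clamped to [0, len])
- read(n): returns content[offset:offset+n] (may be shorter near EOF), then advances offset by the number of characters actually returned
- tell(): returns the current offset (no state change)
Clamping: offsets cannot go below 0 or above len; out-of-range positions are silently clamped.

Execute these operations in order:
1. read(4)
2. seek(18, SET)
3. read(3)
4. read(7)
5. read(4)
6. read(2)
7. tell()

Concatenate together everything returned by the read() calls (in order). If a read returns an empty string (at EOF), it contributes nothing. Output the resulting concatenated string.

After 1 (read(4)): returned 'DJBH', offset=4
After 2 (seek(18, SET)): offset=18
After 3 (read(3)): returned 'ACW', offset=21
After 4 (read(7)): returned '', offset=21
After 5 (read(4)): returned '', offset=21
After 6 (read(2)): returned '', offset=21
After 7 (tell()): offset=21

Answer: DJBHACW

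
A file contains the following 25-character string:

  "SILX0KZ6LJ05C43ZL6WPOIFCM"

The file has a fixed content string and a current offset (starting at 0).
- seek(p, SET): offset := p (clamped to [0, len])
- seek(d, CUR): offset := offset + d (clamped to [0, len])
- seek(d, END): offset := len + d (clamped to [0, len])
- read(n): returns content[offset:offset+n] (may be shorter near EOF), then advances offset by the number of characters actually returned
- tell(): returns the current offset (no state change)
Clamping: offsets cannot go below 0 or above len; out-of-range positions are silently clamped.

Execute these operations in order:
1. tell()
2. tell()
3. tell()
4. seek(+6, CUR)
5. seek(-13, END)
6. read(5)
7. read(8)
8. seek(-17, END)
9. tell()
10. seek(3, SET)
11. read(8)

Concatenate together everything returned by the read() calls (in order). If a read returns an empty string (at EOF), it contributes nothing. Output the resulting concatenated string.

After 1 (tell()): offset=0
After 2 (tell()): offset=0
After 3 (tell()): offset=0
After 4 (seek(+6, CUR)): offset=6
After 5 (seek(-13, END)): offset=12
After 6 (read(5)): returned 'C43ZL', offset=17
After 7 (read(8)): returned '6WPOIFCM', offset=25
After 8 (seek(-17, END)): offset=8
After 9 (tell()): offset=8
After 10 (seek(3, SET)): offset=3
After 11 (read(8)): returned 'X0KZ6LJ0', offset=11

Answer: C43ZL6WPOIFCMX0KZ6LJ0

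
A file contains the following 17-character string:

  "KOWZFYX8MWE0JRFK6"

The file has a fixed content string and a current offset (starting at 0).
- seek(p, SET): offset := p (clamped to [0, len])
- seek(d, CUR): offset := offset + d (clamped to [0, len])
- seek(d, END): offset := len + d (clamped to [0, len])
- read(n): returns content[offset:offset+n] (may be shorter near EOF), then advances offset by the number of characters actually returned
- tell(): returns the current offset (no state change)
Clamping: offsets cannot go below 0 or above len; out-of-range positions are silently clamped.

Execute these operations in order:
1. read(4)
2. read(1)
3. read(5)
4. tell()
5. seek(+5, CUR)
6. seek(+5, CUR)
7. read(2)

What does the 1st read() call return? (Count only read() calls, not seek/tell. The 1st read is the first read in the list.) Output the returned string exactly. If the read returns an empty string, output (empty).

Answer: KOWZ

Derivation:
After 1 (read(4)): returned 'KOWZ', offset=4
After 2 (read(1)): returned 'F', offset=5
After 3 (read(5)): returned 'YX8MW', offset=10
After 4 (tell()): offset=10
After 5 (seek(+5, CUR)): offset=15
After 6 (seek(+5, CUR)): offset=17
After 7 (read(2)): returned '', offset=17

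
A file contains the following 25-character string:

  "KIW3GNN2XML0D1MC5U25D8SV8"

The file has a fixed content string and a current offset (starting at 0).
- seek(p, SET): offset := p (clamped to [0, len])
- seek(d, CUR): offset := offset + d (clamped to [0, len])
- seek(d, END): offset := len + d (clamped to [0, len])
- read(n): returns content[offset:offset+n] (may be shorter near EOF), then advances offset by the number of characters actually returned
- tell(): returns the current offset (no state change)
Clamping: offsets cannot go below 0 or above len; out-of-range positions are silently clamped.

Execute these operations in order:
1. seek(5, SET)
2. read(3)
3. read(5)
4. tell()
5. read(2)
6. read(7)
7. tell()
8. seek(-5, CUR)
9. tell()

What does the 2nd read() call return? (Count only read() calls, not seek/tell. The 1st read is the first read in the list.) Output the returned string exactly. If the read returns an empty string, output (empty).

After 1 (seek(5, SET)): offset=5
After 2 (read(3)): returned 'NN2', offset=8
After 3 (read(5)): returned 'XML0D', offset=13
After 4 (tell()): offset=13
After 5 (read(2)): returned '1M', offset=15
After 6 (read(7)): returned 'C5U25D8', offset=22
After 7 (tell()): offset=22
After 8 (seek(-5, CUR)): offset=17
After 9 (tell()): offset=17

Answer: XML0D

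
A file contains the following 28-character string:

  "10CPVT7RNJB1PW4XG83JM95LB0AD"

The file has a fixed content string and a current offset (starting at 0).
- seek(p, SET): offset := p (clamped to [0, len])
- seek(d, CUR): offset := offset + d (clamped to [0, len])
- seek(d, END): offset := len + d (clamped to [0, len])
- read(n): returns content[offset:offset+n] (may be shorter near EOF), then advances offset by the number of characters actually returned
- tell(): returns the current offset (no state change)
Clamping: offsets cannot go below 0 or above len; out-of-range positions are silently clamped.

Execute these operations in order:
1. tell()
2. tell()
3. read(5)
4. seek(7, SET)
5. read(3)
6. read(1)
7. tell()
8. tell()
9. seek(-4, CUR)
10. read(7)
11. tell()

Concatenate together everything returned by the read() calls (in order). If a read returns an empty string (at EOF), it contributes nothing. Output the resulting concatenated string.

After 1 (tell()): offset=0
After 2 (tell()): offset=0
After 3 (read(5)): returned '10CPV', offset=5
After 4 (seek(7, SET)): offset=7
After 5 (read(3)): returned 'RNJ', offset=10
After 6 (read(1)): returned 'B', offset=11
After 7 (tell()): offset=11
After 8 (tell()): offset=11
After 9 (seek(-4, CUR)): offset=7
After 10 (read(7)): returned 'RNJB1PW', offset=14
After 11 (tell()): offset=14

Answer: 10CPVRNJBRNJB1PW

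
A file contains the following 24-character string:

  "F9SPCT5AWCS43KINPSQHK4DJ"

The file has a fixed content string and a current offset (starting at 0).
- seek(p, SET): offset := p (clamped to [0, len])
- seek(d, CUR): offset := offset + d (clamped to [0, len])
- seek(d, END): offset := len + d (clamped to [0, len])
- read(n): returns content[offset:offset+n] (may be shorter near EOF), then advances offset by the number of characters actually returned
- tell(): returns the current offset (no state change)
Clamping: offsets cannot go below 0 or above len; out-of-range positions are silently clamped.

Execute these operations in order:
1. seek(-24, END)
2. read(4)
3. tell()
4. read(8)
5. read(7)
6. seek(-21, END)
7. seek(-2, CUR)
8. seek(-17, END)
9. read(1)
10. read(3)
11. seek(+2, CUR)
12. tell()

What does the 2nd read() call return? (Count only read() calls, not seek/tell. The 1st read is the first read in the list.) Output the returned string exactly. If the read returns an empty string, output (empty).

Answer: CT5AWCS4

Derivation:
After 1 (seek(-24, END)): offset=0
After 2 (read(4)): returned 'F9SP', offset=4
After 3 (tell()): offset=4
After 4 (read(8)): returned 'CT5AWCS4', offset=12
After 5 (read(7)): returned '3KINPSQ', offset=19
After 6 (seek(-21, END)): offset=3
After 7 (seek(-2, CUR)): offset=1
After 8 (seek(-17, END)): offset=7
After 9 (read(1)): returned 'A', offset=8
After 10 (read(3)): returned 'WCS', offset=11
After 11 (seek(+2, CUR)): offset=13
After 12 (tell()): offset=13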